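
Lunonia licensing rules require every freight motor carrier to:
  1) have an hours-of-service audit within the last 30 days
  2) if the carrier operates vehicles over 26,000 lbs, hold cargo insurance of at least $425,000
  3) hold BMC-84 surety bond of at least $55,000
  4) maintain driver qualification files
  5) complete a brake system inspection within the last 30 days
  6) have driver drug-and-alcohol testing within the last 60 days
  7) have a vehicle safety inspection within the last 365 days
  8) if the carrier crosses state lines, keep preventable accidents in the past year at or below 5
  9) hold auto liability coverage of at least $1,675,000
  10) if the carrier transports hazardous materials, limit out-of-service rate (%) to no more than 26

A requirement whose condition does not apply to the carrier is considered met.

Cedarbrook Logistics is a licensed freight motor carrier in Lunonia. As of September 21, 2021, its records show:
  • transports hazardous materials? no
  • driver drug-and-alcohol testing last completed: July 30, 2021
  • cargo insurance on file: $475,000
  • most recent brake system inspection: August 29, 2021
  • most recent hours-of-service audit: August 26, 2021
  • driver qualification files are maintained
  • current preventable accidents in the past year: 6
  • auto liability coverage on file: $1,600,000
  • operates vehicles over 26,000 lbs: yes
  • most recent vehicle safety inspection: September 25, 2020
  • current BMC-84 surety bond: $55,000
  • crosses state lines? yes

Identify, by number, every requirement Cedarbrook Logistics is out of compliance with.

1. hours-of-service audit 26 days ago vs limit 30 → met
2. condition 'operates vehicles over 26,000 lbs' holds; cargo insurance $475,000 ≥ $425,000 → met
3. BMC-84 surety bond $55,000 ≥ $55,000 → met
4. driver qualification files present → met
5. brake system inspection 23 days ago vs limit 30 → met
6. driver drug-and-alcohol testing 53 days ago vs limit 60 → met
7. vehicle safety inspection 361 days ago vs limit 365 → met
8. condition 'crosses state lines' holds; preventable accidents in the past year 6 > 5 → not met
9. auto liability coverage $1,600,000 < $1,675,000 → not met
10. condition 'transports hazardous materials' does not hold → requirement n/a → met
Not met: 8, 9

8, 9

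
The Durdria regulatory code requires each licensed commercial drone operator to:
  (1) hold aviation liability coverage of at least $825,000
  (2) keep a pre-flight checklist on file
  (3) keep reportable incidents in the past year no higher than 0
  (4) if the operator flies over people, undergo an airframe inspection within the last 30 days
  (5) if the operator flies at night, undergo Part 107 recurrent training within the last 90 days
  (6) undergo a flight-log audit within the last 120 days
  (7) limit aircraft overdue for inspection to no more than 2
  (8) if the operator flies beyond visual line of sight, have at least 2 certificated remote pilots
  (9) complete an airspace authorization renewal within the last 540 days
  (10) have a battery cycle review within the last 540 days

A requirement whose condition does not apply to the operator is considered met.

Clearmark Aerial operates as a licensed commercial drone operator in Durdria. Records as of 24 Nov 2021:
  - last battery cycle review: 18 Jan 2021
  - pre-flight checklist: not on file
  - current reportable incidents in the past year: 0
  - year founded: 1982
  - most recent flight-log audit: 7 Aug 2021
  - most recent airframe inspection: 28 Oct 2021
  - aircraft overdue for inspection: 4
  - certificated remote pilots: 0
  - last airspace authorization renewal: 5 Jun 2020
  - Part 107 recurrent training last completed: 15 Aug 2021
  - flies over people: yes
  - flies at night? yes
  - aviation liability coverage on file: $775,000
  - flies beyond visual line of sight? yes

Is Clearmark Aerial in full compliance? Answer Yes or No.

1. aviation liability coverage $775,000 < $825,000 → not met
2. pre-flight checklist absent → not met
3. reportable incidents in the past year 0 ≤ 0 → met
4. condition 'flies over people' holds; airframe inspection 27 days ago vs limit 30 → met
5. condition 'flies at night' holds; Part 107 recurrent training 101 days ago vs limit 90 → not met
6. flight-log audit 109 days ago vs limit 120 → met
7. aircraft overdue for inspection 4 > 2 → not met
8. condition 'flies beyond visual line of sight' holds; certificated remote pilots 0 < 2 → not met
9. airspace authorization renewal 537 days ago vs limit 540 → met
10. battery cycle review 310 days ago vs limit 540 → met
Not met: 1, 2, 5, 7, 8

No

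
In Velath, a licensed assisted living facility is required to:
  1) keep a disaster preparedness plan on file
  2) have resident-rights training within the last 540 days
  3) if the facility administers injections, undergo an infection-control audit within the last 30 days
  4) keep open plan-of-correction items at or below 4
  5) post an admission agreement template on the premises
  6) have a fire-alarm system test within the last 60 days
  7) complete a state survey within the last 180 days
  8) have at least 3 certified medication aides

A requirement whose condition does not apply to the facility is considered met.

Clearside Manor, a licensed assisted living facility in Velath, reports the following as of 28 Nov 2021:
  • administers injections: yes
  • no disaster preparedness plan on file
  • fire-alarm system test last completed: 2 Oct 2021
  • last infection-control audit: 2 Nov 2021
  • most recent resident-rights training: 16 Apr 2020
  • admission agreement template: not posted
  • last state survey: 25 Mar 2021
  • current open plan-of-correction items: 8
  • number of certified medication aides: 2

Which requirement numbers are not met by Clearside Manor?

1. disaster preparedness plan absent → not met
2. resident-rights training 591 days ago vs limit 540 → not met
3. condition 'administers injections' holds; infection-control audit 26 days ago vs limit 30 → met
4. open plan-of-correction items 8 > 4 → not met
5. admission agreement template absent → not met
6. fire-alarm system test 57 days ago vs limit 60 → met
7. state survey 248 days ago vs limit 180 → not met
8. certified medication aides 2 < 3 → not met
Not met: 1, 2, 4, 5, 7, 8

1, 2, 4, 5, 7, 8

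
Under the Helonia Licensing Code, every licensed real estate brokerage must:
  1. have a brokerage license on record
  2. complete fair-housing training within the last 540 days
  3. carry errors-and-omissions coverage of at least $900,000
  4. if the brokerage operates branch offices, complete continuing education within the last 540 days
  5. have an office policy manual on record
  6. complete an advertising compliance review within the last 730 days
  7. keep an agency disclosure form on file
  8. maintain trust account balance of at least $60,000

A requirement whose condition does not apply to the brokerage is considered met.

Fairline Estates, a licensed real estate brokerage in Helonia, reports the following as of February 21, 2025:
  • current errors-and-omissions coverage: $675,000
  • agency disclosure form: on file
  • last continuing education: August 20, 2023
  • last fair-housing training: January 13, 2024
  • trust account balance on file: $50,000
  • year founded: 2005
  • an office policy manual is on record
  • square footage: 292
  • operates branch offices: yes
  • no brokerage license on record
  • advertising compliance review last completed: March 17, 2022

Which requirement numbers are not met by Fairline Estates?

1, 3, 4, 6, 8

1. brokerage license absent → not met
2. fair-housing training 405 days ago vs limit 540 → met
3. errors-and-omissions coverage $675,000 < $900,000 → not met
4. condition 'operates branch offices' holds; continuing education 551 days ago vs limit 540 → not met
5. office policy manual present → met
6. advertising compliance review 1072 days ago vs limit 730 → not met
7. agency disclosure form present → met
8. trust account balance $50,000 < $60,000 → not met
Not met: 1, 3, 4, 6, 8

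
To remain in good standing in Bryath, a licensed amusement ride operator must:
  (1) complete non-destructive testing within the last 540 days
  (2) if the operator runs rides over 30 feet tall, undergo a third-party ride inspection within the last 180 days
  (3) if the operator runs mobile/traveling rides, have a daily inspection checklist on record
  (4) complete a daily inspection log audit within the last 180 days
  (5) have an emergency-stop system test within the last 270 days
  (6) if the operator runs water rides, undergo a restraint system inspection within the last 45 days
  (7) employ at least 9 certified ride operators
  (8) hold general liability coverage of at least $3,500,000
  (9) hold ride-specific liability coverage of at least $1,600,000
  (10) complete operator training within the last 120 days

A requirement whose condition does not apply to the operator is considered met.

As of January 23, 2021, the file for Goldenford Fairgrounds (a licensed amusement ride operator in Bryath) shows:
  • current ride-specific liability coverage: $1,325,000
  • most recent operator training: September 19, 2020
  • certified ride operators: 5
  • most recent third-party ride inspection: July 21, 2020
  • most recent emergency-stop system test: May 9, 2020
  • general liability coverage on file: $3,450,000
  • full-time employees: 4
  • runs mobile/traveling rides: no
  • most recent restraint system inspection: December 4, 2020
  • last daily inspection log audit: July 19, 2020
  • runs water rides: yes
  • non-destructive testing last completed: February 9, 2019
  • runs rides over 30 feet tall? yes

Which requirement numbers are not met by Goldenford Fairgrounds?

1. non-destructive testing 714 days ago vs limit 540 → not met
2. condition 'runs rides over 30 feet tall' holds; third-party ride inspection 186 days ago vs limit 180 → not met
3. condition 'runs mobile/traveling rides' does not hold → requirement n/a → met
4. daily inspection log audit 188 days ago vs limit 180 → not met
5. emergency-stop system test 259 days ago vs limit 270 → met
6. condition 'runs water rides' holds; restraint system inspection 50 days ago vs limit 45 → not met
7. certified ride operators 5 < 9 → not met
8. general liability coverage $3,450,000 < $3,500,000 → not met
9. ride-specific liability coverage $1,325,000 < $1,600,000 → not met
10. operator training 126 days ago vs limit 120 → not met
Not met: 1, 2, 4, 6, 7, 8, 9, 10

1, 2, 4, 6, 7, 8, 9, 10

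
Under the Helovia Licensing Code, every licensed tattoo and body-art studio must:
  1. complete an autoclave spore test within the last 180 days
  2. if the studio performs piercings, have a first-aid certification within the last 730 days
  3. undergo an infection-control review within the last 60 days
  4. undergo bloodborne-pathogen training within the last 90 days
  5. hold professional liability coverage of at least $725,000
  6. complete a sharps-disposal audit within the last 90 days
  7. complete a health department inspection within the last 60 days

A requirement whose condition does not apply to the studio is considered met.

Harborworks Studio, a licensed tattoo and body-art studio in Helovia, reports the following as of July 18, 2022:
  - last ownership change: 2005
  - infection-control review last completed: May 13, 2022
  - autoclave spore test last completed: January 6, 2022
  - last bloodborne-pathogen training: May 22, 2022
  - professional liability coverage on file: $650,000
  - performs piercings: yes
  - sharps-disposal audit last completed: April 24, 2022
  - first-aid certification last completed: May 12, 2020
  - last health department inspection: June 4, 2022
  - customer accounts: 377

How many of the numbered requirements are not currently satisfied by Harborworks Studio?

4

1. autoclave spore test 193 days ago vs limit 180 → not met
2. condition 'performs piercings' holds; first-aid certification 797 days ago vs limit 730 → not met
3. infection-control review 66 days ago vs limit 60 → not met
4. bloodborne-pathogen training 57 days ago vs limit 90 → met
5. professional liability coverage $650,000 < $725,000 → not met
6. sharps-disposal audit 85 days ago vs limit 90 → met
7. health department inspection 44 days ago vs limit 60 → met
Not met: 4 of 7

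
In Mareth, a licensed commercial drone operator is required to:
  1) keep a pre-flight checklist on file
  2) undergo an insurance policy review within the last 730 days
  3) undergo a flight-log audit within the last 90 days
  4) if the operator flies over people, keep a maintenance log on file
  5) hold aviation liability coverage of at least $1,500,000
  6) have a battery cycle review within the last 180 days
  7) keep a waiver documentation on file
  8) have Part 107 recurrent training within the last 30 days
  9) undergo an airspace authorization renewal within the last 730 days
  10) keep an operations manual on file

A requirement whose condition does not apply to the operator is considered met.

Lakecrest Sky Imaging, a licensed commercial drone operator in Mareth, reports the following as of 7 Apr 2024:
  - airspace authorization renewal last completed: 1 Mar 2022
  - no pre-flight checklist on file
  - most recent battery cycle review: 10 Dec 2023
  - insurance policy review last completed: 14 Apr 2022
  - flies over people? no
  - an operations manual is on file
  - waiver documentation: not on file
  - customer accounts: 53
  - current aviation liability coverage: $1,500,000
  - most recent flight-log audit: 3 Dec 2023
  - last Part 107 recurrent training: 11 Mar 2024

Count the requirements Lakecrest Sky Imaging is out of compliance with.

4

1. pre-flight checklist absent → not met
2. insurance policy review 724 days ago vs limit 730 → met
3. flight-log audit 126 days ago vs limit 90 → not met
4. condition 'flies over people' does not hold → requirement n/a → met
5. aviation liability coverage $1,500,000 ≥ $1,500,000 → met
6. battery cycle review 119 days ago vs limit 180 → met
7. waiver documentation absent → not met
8. Part 107 recurrent training 27 days ago vs limit 30 → met
9. airspace authorization renewal 768 days ago vs limit 730 → not met
10. operations manual present → met
Not met: 4 of 10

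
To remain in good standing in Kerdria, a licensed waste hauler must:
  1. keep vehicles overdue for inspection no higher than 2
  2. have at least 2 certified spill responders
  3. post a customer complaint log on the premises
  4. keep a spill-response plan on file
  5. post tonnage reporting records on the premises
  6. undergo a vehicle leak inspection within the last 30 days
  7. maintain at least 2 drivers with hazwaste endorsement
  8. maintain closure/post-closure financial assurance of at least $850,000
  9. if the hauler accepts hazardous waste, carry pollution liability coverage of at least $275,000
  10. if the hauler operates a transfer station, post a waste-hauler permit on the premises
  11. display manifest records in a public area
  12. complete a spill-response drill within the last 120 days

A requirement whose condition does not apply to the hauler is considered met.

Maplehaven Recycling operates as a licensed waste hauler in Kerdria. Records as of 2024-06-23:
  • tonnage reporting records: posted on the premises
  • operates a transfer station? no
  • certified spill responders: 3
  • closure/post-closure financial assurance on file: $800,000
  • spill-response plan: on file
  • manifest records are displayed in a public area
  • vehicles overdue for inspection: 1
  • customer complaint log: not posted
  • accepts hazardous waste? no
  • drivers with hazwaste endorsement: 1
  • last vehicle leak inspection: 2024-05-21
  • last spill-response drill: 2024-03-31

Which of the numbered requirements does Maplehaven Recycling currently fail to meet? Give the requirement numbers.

3, 6, 7, 8

1. vehicles overdue for inspection 1 ≤ 2 → met
2. certified spill responders 3 ≥ 2 → met
3. customer complaint log absent → not met
4. spill-response plan present → met
5. tonnage reporting records present → met
6. vehicle leak inspection 33 days ago vs limit 30 → not met
7. drivers with hazwaste endorsement 1 < 2 → not met
8. closure/post-closure financial assurance $800,000 < $850,000 → not met
9. condition 'accepts hazardous waste' does not hold → requirement n/a → met
10. condition 'operates a transfer station' does not hold → requirement n/a → met
11. manifest records present → met
12. spill-response drill 84 days ago vs limit 120 → met
Not met: 3, 6, 7, 8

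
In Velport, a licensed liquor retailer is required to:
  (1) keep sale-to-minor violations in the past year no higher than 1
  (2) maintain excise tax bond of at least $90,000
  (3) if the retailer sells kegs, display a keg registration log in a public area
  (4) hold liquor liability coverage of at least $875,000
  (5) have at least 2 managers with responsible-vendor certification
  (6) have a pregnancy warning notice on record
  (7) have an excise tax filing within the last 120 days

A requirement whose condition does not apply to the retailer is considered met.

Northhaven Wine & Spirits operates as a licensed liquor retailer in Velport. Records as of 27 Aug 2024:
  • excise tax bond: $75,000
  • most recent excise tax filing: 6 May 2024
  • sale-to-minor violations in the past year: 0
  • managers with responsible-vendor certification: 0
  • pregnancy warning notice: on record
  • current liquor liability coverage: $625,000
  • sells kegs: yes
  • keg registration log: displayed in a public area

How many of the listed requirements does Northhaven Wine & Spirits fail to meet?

3

1. sale-to-minor violations in the past year 0 ≤ 1 → met
2. excise tax bond $75,000 < $90,000 → not met
3. condition 'sells kegs' holds; keg registration log present → met
4. liquor liability coverage $625,000 < $875,000 → not met
5. managers with responsible-vendor certification 0 < 2 → not met
6. pregnancy warning notice present → met
7. excise tax filing 113 days ago vs limit 120 → met
Not met: 3 of 7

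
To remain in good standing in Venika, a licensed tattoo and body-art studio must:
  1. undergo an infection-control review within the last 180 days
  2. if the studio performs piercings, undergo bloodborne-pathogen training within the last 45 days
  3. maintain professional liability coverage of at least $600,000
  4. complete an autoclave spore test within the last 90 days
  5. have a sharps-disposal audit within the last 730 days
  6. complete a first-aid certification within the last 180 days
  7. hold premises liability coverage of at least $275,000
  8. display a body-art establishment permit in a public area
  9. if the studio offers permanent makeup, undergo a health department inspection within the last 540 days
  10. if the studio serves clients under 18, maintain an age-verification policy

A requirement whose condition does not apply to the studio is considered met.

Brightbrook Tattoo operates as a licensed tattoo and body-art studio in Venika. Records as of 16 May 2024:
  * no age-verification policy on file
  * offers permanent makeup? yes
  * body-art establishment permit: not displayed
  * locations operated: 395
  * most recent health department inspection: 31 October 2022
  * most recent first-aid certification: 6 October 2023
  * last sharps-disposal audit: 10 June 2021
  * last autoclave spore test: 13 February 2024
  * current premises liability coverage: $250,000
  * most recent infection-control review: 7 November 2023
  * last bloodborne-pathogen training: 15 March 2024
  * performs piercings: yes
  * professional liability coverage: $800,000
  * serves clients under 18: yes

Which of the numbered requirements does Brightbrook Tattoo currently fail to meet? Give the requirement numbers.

1, 2, 4, 5, 6, 7, 8, 9, 10

1. infection-control review 191 days ago vs limit 180 → not met
2. condition 'performs piercings' holds; bloodborne-pathogen training 62 days ago vs limit 45 → not met
3. professional liability coverage $800,000 ≥ $600,000 → met
4. autoclave spore test 93 days ago vs limit 90 → not met
5. sharps-disposal audit 1071 days ago vs limit 730 → not met
6. first-aid certification 223 days ago vs limit 180 → not met
7. premises liability coverage $250,000 < $275,000 → not met
8. body-art establishment permit absent → not met
9. condition 'offers permanent makeup' holds; health department inspection 563 days ago vs limit 540 → not met
10. condition 'serves clients under 18' holds; age-verification policy absent → not met
Not met: 1, 2, 4, 5, 6, 7, 8, 9, 10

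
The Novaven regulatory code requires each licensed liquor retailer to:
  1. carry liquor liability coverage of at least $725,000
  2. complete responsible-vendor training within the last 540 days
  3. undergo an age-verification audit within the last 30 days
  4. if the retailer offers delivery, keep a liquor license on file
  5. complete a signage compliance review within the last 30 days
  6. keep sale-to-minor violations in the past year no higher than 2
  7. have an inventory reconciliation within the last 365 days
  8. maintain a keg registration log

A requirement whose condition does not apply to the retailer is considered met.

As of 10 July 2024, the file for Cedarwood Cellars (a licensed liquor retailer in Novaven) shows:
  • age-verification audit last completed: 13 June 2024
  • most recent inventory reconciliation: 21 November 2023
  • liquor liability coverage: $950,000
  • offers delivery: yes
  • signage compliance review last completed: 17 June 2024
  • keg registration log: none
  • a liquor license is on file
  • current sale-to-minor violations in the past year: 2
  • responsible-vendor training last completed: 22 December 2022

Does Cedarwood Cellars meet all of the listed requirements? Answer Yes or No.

No

1. liquor liability coverage $950,000 ≥ $725,000 → met
2. responsible-vendor training 566 days ago vs limit 540 → not met
3. age-verification audit 27 days ago vs limit 30 → met
4. condition 'offers delivery' holds; liquor license present → met
5. signage compliance review 23 days ago vs limit 30 → met
6. sale-to-minor violations in the past year 2 ≤ 2 → met
7. inventory reconciliation 232 days ago vs limit 365 → met
8. keg registration log absent → not met
Not met: 2, 8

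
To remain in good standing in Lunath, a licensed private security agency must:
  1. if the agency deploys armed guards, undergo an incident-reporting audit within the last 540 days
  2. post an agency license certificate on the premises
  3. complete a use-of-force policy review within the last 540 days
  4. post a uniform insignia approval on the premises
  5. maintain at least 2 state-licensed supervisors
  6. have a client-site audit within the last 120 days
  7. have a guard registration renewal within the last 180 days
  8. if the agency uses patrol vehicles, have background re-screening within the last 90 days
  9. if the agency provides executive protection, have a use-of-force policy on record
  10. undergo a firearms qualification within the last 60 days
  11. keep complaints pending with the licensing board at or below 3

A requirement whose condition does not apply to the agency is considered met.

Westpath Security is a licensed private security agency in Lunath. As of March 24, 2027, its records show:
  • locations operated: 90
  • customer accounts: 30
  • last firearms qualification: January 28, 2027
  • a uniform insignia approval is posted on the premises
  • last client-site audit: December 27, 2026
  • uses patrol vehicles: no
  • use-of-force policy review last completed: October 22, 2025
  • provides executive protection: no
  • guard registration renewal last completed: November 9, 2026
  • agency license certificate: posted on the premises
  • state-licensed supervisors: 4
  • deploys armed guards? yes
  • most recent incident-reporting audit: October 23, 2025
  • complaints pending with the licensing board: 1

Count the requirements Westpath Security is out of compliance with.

0

1. condition 'deploys armed guards' holds; incident-reporting audit 517 days ago vs limit 540 → met
2. agency license certificate present → met
3. use-of-force policy review 518 days ago vs limit 540 → met
4. uniform insignia approval present → met
5. state-licensed supervisors 4 ≥ 2 → met
6. client-site audit 87 days ago vs limit 120 → met
7. guard registration renewal 135 days ago vs limit 180 → met
8. condition 'uses patrol vehicles' does not hold → requirement n/a → met
9. condition 'provides executive protection' does not hold → requirement n/a → met
10. firearms qualification 55 days ago vs limit 60 → met
11. complaints pending with the licensing board 1 ≤ 3 → met
Not met: 0 of 11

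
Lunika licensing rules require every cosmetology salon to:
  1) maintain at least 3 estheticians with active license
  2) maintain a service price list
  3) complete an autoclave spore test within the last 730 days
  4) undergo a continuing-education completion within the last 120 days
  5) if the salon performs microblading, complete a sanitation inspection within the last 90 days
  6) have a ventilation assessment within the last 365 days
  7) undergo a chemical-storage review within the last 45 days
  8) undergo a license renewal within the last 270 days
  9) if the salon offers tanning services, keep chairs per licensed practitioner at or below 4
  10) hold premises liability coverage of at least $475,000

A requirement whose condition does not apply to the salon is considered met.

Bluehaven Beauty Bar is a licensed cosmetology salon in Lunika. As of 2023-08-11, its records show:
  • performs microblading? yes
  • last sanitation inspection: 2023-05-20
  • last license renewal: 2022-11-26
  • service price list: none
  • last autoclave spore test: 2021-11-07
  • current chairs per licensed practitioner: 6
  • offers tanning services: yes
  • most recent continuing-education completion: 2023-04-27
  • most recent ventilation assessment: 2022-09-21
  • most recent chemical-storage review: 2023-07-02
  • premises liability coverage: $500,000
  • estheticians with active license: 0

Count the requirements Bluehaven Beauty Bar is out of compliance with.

3

1. estheticians with active license 0 < 3 → not met
2. service price list absent → not met
3. autoclave spore test 642 days ago vs limit 730 → met
4. continuing-education completion 106 days ago vs limit 120 → met
5. condition 'performs microblading' holds; sanitation inspection 83 days ago vs limit 90 → met
6. ventilation assessment 324 days ago vs limit 365 → met
7. chemical-storage review 40 days ago vs limit 45 → met
8. license renewal 258 days ago vs limit 270 → met
9. condition 'offers tanning services' holds; chairs per licensed practitioner 6 > 4 → not met
10. premises liability coverage $500,000 ≥ $475,000 → met
Not met: 3 of 10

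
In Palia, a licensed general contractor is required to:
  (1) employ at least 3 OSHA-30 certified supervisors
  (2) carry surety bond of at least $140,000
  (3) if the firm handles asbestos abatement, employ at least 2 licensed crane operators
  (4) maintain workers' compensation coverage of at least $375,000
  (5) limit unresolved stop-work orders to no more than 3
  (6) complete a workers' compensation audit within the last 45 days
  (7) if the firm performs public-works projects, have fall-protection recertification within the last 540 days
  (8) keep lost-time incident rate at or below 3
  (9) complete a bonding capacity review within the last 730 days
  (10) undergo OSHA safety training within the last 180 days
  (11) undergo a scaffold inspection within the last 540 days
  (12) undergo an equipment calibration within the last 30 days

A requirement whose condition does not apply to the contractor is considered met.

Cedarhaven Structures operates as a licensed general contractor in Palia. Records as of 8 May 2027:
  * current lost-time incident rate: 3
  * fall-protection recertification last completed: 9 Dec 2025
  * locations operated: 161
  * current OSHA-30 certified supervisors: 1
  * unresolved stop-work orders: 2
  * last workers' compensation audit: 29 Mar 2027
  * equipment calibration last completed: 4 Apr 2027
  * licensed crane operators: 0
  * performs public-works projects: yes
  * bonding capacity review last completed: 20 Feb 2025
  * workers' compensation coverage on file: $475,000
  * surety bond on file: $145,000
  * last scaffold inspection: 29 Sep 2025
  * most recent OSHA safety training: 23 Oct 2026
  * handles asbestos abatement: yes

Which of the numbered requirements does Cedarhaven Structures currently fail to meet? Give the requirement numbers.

1. OSHA-30 certified supervisors 1 < 3 → not met
2. surety bond $145,000 ≥ $140,000 → met
3. condition 'handles asbestos abatement' holds; licensed crane operators 0 < 2 → not met
4. workers' compensation coverage $475,000 ≥ $375,000 → met
5. unresolved stop-work orders 2 ≤ 3 → met
6. workers' compensation audit 40 days ago vs limit 45 → met
7. condition 'performs public-works projects' holds; fall-protection recertification 515 days ago vs limit 540 → met
8. lost-time incident rate 3 ≤ 3 → met
9. bonding capacity review 807 days ago vs limit 730 → not met
10. OSHA safety training 197 days ago vs limit 180 → not met
11. scaffold inspection 586 days ago vs limit 540 → not met
12. equipment calibration 34 days ago vs limit 30 → not met
Not met: 1, 3, 9, 10, 11, 12

1, 3, 9, 10, 11, 12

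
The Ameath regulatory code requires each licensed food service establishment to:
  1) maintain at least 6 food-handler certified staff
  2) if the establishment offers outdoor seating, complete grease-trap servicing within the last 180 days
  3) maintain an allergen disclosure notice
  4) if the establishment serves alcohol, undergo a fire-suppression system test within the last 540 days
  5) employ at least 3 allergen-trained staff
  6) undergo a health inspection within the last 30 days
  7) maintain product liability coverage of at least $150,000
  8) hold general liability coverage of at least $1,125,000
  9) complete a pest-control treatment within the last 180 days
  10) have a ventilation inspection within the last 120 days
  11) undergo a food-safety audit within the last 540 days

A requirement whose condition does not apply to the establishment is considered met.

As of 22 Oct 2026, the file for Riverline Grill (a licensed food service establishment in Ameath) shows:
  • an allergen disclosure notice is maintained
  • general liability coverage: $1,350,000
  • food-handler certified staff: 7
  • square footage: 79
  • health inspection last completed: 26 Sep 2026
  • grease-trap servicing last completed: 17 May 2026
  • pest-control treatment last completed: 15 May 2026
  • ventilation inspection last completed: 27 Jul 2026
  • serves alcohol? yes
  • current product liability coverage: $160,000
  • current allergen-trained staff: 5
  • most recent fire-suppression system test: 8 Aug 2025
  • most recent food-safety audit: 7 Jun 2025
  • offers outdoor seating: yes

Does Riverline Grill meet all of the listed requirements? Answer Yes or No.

Yes

1. food-handler certified staff 7 ≥ 6 → met
2. condition 'offers outdoor seating' holds; grease-trap servicing 158 days ago vs limit 180 → met
3. allergen disclosure notice present → met
4. condition 'serves alcohol' holds; fire-suppression system test 440 days ago vs limit 540 → met
5. allergen-trained staff 5 ≥ 3 → met
6. health inspection 26 days ago vs limit 30 → met
7. product liability coverage $160,000 ≥ $150,000 → met
8. general liability coverage $1,350,000 ≥ $1,125,000 → met
9. pest-control treatment 160 days ago vs limit 180 → met
10. ventilation inspection 87 days ago vs limit 120 → met
11. food-safety audit 502 days ago vs limit 540 → met
All met.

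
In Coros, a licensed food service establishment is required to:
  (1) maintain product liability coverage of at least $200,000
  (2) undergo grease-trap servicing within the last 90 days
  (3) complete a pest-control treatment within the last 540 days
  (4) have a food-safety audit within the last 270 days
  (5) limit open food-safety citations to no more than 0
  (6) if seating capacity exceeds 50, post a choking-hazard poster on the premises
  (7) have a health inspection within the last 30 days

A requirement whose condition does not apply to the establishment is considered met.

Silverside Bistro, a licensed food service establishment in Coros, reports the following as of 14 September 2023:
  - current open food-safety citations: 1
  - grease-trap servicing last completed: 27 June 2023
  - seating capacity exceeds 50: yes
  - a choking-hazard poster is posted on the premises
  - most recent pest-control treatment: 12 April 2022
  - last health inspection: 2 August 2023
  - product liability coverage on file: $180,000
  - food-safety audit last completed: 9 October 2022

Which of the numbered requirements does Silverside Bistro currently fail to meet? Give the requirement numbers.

1. product liability coverage $180,000 < $200,000 → not met
2. grease-trap servicing 79 days ago vs limit 90 → met
3. pest-control treatment 520 days ago vs limit 540 → met
4. food-safety audit 340 days ago vs limit 270 → not met
5. open food-safety citations 1 > 0 → not met
6. condition 'seating capacity exceeds 50' holds; choking-hazard poster present → met
7. health inspection 43 days ago vs limit 30 → not met
Not met: 1, 4, 5, 7

1, 4, 5, 7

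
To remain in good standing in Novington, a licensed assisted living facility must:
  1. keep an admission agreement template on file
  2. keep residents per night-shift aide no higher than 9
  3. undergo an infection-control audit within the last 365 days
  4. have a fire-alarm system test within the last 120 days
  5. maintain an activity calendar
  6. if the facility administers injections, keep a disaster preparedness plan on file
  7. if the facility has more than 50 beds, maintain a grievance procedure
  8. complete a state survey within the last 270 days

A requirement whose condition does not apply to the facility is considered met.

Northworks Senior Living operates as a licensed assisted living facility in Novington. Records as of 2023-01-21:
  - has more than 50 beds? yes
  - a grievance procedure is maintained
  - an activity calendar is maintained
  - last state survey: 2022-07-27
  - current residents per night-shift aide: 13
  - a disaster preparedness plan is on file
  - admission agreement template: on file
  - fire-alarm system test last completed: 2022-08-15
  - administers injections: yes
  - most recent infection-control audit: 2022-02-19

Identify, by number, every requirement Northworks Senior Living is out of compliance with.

2, 4

1. admission agreement template present → met
2. residents per night-shift aide 13 > 9 → not met
3. infection-control audit 336 days ago vs limit 365 → met
4. fire-alarm system test 159 days ago vs limit 120 → not met
5. activity calendar present → met
6. condition 'administers injections' holds; disaster preparedness plan present → met
7. condition 'has more than 50 beds' holds; grievance procedure present → met
8. state survey 178 days ago vs limit 270 → met
Not met: 2, 4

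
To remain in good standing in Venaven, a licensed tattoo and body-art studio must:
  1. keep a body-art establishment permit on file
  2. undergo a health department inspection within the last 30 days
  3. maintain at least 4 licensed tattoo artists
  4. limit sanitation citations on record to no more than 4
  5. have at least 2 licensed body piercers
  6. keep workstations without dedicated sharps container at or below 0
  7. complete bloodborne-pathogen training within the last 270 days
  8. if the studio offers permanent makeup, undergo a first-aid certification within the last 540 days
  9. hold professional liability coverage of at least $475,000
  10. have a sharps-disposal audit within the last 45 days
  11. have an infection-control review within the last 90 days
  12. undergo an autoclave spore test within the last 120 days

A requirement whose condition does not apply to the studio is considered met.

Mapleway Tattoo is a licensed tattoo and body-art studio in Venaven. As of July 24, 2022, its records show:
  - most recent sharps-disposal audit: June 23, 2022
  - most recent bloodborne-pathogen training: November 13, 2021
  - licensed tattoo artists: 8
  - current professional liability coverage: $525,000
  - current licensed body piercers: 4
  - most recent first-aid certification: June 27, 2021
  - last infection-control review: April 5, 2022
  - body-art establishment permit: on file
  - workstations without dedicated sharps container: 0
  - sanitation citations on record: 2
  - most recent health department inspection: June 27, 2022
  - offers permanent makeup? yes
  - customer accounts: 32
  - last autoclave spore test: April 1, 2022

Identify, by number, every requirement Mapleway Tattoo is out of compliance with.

11

1. body-art establishment permit present → met
2. health department inspection 27 days ago vs limit 30 → met
3. licensed tattoo artists 8 ≥ 4 → met
4. sanitation citations on record 2 ≤ 4 → met
5. licensed body piercers 4 ≥ 2 → met
6. workstations without dedicated sharps container 0 ≤ 0 → met
7. bloodborne-pathogen training 253 days ago vs limit 270 → met
8. condition 'offers permanent makeup' holds; first-aid certification 392 days ago vs limit 540 → met
9. professional liability coverage $525,000 ≥ $475,000 → met
10. sharps-disposal audit 31 days ago vs limit 45 → met
11. infection-control review 110 days ago vs limit 90 → not met
12. autoclave spore test 114 days ago vs limit 120 → met
Not met: 11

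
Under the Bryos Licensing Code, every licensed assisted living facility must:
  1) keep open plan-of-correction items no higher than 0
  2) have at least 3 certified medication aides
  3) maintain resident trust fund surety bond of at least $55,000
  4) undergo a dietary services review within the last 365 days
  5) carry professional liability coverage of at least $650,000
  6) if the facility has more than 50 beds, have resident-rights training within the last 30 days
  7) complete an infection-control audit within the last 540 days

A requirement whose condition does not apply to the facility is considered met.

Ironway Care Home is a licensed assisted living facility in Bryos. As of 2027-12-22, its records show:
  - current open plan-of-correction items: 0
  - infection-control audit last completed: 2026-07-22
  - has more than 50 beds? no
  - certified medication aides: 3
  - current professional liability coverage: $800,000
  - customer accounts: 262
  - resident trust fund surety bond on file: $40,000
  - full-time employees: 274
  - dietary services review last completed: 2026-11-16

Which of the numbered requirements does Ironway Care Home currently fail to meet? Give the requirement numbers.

1. open plan-of-correction items 0 ≤ 0 → met
2. certified medication aides 3 ≥ 3 → met
3. resident trust fund surety bond $40,000 < $55,000 → not met
4. dietary services review 401 days ago vs limit 365 → not met
5. professional liability coverage $800,000 ≥ $650,000 → met
6. condition 'has more than 50 beds' does not hold → requirement n/a → met
7. infection-control audit 518 days ago vs limit 540 → met
Not met: 3, 4

3, 4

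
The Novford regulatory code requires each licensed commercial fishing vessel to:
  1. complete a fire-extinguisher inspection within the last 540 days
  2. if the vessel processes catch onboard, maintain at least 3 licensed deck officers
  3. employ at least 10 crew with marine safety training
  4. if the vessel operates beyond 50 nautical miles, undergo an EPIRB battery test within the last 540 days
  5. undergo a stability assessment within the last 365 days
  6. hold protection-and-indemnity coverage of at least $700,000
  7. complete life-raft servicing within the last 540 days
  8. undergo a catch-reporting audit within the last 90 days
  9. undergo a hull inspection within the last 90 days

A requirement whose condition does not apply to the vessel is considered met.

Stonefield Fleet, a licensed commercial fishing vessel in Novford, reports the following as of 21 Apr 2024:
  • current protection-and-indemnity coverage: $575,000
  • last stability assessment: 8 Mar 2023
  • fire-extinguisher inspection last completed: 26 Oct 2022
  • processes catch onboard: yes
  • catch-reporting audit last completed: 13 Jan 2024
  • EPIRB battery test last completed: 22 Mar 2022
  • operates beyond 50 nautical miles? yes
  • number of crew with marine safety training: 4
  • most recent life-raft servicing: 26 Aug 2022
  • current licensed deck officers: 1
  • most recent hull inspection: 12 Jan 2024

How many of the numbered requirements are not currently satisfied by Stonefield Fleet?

1. fire-extinguisher inspection 543 days ago vs limit 540 → not met
2. condition 'processes catch onboard' holds; licensed deck officers 1 < 3 → not met
3. crew with marine safety training 4 < 10 → not met
4. condition 'operates beyond 50 nautical miles' holds; EPIRB battery test 761 days ago vs limit 540 → not met
5. stability assessment 410 days ago vs limit 365 → not met
6. protection-and-indemnity coverage $575,000 < $700,000 → not met
7. life-raft servicing 604 days ago vs limit 540 → not met
8. catch-reporting audit 99 days ago vs limit 90 → not met
9. hull inspection 100 days ago vs limit 90 → not met
Not met: 9 of 9

9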